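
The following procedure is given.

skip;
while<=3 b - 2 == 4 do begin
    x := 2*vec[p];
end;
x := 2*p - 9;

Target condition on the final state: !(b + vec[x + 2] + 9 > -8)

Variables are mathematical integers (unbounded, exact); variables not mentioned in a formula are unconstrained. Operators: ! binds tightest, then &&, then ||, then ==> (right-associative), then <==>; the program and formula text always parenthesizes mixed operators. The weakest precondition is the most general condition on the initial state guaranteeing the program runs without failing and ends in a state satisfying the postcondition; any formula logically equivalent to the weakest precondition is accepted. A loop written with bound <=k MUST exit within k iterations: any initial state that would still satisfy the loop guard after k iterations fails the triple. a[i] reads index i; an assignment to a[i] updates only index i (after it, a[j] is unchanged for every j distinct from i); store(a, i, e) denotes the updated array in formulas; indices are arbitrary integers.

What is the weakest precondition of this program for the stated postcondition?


Working backward. After the program, the postcondition !(b + vec[x + 2] + 9 > -8) must hold; in canonical form it is !(vec[x + 2] + b > -17).
Before x := 2*p - 9: !(vec[2*p - 7] + b > -17)
Before the loop (bound <=3), unroll the exhaustion recursion (WP_0 = exit-now case; WP_j = one more guarded iteration, up to j = 3):
  WP_0: (!(b == 6)) && (!(vec[2*p - 7] + b > -17))
  WP_1: (b == 6 ==> ((!(b == 6)) && (!(vec[2*p - 7] + b > -17)))) && ((!(b == 6)) ==> (!(vec[2*p - 7] + b > -17)))
  WP_2: (b == 6 ==> ((b == 6 ==> ((!(b == 6)) && (!(vec[2*p - 7] + b > -17)))) && ((!(b == 6)) ==> (!(vec[2*p - 7] + b > -17))))) && ((!(b == 6)) ==> (!(vec[2*p - 7] + b > -17)))
  WP_3: (b == 6 ==> ((b == 6 ==> ((b == 6 ==> ((!(b == 6)) && (!(vec[2*p - 7] + b > -17)))) && ((!(b == 6)) ==> (!(vec[2*p - 7] + b > -17))))) && ((!(b == 6)) ==> (!(vec[2*p - 7] + b > -17))))) && ((!(b == 6)) ==> (!(vec[2*p - 7] + b > -17)))
So before the loop: (b == 6 ==> ((b == 6 ==> ((b == 6 ==> ((!(b == 6)) && (!(vec[2*p - 7] + b > -17)))) && ((!(b == 6)) ==> (!(vec[2*p - 7] + b > -17))))) && ((!(b == 6)) ==> (!(vec[2*p - 7] + b > -17))))) && ((!(b == 6)) ==> (!(vec[2*p - 7] + b > -17)))
Before skip: (b == 6 ==> ((b == 6 ==> ((b == 6 ==> ((!(b == 6)) && (!(vec[2*p - 7] + b > -17)))) && ((!(b == 6)) ==> (!(vec[2*p - 7] + b > -17))))) && ((!(b == 6)) ==> (!(vec[2*p - 7] + b > -17))))) && ((!(b == 6)) ==> (!(vec[2*p - 7] + b > -17)))
Answer: WP = (b == 6 ==> ((b == 6 ==> ((b == 6 ==> ((!(b == 6)) && (!(vec[2*p - 7] + b > -17)))) && ((!(b == 6)) ==> (!(vec[2*p - 7] + b > -17))))) && ((!(b == 6)) ==> (!(vec[2*p - 7] + b > -17))))) && ((!(b == 6)) ==> (!(vec[2*p - 7] + b > -17)))


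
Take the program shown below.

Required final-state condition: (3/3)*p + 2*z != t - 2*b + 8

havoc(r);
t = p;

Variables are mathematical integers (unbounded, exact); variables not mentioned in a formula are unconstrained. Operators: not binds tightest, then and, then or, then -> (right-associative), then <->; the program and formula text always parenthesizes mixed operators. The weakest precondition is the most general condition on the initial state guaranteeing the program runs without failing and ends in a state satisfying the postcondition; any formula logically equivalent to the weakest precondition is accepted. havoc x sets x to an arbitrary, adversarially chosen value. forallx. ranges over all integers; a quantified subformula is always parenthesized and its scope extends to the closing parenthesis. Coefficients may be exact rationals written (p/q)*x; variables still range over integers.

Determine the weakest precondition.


Working backward. After the program, the postcondition (3/3)*p + 2*z != t - 2*b + 8 must hold; in canonical form it is 2*b + p + 2*z != t + 8.
Before t := p: 2*b + 2*z != 8
Before havoc r: 2*b + 2*z != 8
Answer: WP = 2*b + 2*z != 8


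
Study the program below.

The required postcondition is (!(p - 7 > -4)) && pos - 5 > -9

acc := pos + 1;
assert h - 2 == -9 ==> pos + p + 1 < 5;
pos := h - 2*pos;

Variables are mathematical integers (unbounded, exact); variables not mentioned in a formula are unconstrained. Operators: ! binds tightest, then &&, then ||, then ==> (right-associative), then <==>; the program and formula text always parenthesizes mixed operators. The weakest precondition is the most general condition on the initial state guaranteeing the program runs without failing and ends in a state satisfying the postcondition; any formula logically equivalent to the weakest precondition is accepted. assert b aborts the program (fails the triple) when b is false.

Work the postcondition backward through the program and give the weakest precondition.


Working backward. After the program, the postcondition (!(p - 7 > -4)) && pos - 5 > -9 must hold; in canonical form it is (!(p > 3)) && pos > -4.
Before pos := h - 2*pos: (!(p > 3)) && h > 2*pos - 4
Before assert h - 2 == -9 ==> pos + p + 1 < 5: (h == -7 ==> p + pos < 4) && (!(p > 3)) && h > 2*pos - 4
Before acc := pos + 1: (h == -7 ==> p + pos < 4) && (!(p > 3)) && h > 2*pos - 4
Answer: WP = (h == -7 ==> p + pos < 4) && (!(p > 3)) && h > 2*pos - 4


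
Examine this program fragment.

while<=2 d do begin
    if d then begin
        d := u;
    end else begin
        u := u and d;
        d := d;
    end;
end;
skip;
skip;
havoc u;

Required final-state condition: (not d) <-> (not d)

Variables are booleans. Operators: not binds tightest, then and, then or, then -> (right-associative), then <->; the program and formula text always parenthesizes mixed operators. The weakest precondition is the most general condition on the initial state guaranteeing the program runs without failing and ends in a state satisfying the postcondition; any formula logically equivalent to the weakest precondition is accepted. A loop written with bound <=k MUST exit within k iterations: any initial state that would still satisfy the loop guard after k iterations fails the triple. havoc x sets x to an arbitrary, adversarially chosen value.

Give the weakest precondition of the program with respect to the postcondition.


Working backward. After the program, the postcondition (not d) <-> (not d) must hold; in canonical form it is true.
Before havoc u: true
Before skip: true
Before skip: true
Before the loop (bound <=2), unroll the exhaustion recursion (WP_0 = exit-now case; WP_j = one more guarded iteration, up to j = 2):
  WP_0: not d
  WP_1: d -> (d -> (not u))
  WP_2: d -> ((d -> (u -> (u -> (not u)))) and ((not d) -> (d -> (d -> (not (u and d))))))
So before the loop: d -> ((d -> (u -> (u -> (not u)))) and ((not d) -> (d -> (d -> (not (u and d))))))
Answer: WP = d -> ((d -> (u -> (u -> (not u)))) and ((not d) -> (d -> (d -> (not (u and d))))))


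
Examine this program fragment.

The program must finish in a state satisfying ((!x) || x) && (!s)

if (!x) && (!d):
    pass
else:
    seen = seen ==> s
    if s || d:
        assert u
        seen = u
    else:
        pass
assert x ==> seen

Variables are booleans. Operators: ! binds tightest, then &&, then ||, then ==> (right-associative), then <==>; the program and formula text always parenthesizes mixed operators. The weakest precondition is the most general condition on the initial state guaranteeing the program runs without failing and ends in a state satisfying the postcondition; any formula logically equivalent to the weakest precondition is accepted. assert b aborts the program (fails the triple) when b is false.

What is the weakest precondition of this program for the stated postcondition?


Working backward. After the program, the postcondition ((!x) || x) && (!s) must hold; in canonical form it is !s.
Before assert x ==> seen: (x ==> seen) && (!s)
Then branch requires (x ==> seen) && (!s); else branch requires ((s || d) ==> (u && (x ==> u) && (!s))) && ((!(s || d)) ==> ((x ==> (seen ==> s)) && (!s))).
Before the if: (((!x) && (!d)) ==> ((x ==> seen) && (!s))) && ((!((!x) && (!d))) ==> (((s || d) ==> (u && (x ==> u) && (!s))) && ((!(s || d)) ==> ((x ==> (seen ==> s)) && (!s)))))
Answer: WP = (((!x) && (!d)) ==> ((x ==> seen) && (!s))) && ((!((!x) && (!d))) ==> (((s || d) ==> (u && (x ==> u) && (!s))) && ((!(s || d)) ==> ((x ==> (seen ==> s)) && (!s)))))


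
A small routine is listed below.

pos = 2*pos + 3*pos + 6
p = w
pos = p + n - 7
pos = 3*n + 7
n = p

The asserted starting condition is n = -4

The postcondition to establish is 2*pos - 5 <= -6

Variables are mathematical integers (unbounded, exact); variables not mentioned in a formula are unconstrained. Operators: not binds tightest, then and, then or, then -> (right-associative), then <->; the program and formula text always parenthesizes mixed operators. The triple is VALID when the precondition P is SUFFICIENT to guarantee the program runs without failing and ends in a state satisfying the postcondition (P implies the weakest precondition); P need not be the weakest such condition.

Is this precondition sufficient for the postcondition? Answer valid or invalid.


Working backward. After the program, the postcondition 2*pos - 5 <= -6 must hold; in canonical form it is 2*pos <= -1.
Before n := p: 2*pos <= -1
Before pos := 3*n + 7: 6*n <= -15
Before pos := p + n - 7: 6*n <= -15
Before p := w: 6*n <= -15
Before pos := 2*pos + 3*pos + 6: 6*n <= -15
The weakest precondition is 6*n <= -15.
Check whether n = -4 implies it.
Every state satisfying the precondition satisfies the weakest precondition: the implication holds.
Answer: valid


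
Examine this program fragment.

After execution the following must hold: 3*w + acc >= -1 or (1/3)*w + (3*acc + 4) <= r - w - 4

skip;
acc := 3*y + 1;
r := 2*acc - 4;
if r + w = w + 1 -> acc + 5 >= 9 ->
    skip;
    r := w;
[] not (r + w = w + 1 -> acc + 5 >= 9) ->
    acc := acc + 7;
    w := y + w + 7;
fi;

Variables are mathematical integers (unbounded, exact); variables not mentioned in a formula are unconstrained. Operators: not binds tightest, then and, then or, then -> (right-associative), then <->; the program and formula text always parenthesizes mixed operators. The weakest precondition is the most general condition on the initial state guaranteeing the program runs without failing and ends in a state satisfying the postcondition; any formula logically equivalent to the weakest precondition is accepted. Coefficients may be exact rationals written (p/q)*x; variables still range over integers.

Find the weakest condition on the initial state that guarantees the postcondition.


Working backward. After the program, the postcondition 3*w + acc >= -1 or (1/3)*w + (3*acc + 4) <= r - w - 4 must hold; in canonical form it is acc + 3*w >= -1 or 3*acc + (4/3)*w <= r - 8.
Then branch requires acc + 3*w >= -1 or 3*acc + (1/3)*w <= -8; else branch requires acc + 3*w + 3*y >= -29 or 3*acc + (4/3)*w + (4/3)*y <= r - 115/3.
Before the if: ((r = 1 -> acc >= 4) -> (acc + 3*w >= -1 or 3*acc + (1/3)*w <= -8)) and ((not (r = 1 -> acc >= 4)) -> (acc + 3*w + 3*y >= -29 or 3*acc + (4/3)*w + (4/3)*y <= r - 115/3))
Before r := 2*acc - 4: ((2*acc = 5 -> acc >= 4) -> (acc + 3*w >= -1 or 3*acc + (1/3)*w <= -8)) and ((not (2*acc = 5 -> acc >= 4)) -> (acc + 3*w + 3*y >= -29 or acc + (4/3)*w + (4/3)*y <= -127/3))
Before acc := 3*y + 1: ((6*y = 3 -> 3*y >= 3) -> (3*w + 3*y >= -2 or (1/3)*w + 9*y <= -11)) and ((not (6*y = 3 -> 3*y >= 3)) -> (3*w + 6*y >= -30 or (4/3)*w + (13/3)*y <= -130/3))
Before skip: ((6*y = 3 -> 3*y >= 3) -> (3*w + 3*y >= -2 or (1/3)*w + 9*y <= -11)) and ((not (6*y = 3 -> 3*y >= 3)) -> (3*w + 6*y >= -30 or (4/3)*w + (13/3)*y <= -130/3))
Answer: WP = ((6*y = 3 -> 3*y >= 3) -> (3*w + 3*y >= -2 or (1/3)*w + 9*y <= -11)) and ((not (6*y = 3 -> 3*y >= 3)) -> (3*w + 6*y >= -30 or (4/3)*w + (13/3)*y <= -130/3))


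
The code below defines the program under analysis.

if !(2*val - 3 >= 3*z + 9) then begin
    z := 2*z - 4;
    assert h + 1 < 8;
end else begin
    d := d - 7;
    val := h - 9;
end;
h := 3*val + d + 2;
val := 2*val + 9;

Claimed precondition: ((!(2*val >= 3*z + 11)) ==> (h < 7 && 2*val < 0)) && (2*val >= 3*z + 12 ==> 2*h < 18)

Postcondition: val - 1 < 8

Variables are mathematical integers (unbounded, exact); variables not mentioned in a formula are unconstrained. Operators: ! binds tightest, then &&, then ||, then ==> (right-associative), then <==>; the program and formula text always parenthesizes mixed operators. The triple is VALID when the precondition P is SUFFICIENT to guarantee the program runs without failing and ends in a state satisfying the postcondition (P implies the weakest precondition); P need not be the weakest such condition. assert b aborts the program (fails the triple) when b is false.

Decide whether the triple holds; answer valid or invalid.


Working backward. After the program, the postcondition val - 1 < 8 must hold; in canonical form it is val < 9.
Before val := 2*val + 9: 2*val < 0
Before h := 3*val + d + 2: 2*val < 0
Then branch requires h < 7 && 2*val < 0; else branch requires 2*h < 18.
Before the if: ((!(2*val >= 3*z + 12)) ==> (h < 7 && 2*val < 0)) && (2*val >= 3*z + 12 ==> 2*h < 18)
The weakest precondition is ((!(2*val >= 3*z + 12)) ==> (h < 7 && 2*val < 0)) && (2*val >= 3*z + 12 ==> 2*h < 18).
Check whether ((!(2*val >= 3*z + 11)) ==> (h < 7 && 2*val < 0)) && (2*val >= 3*z + 12 ==> 2*h < 18) implies it.
Countermodel: at the initial state h = 7, val = -2, z = -5, the precondition holds but the weakest precondition fails.
Answer: invalid


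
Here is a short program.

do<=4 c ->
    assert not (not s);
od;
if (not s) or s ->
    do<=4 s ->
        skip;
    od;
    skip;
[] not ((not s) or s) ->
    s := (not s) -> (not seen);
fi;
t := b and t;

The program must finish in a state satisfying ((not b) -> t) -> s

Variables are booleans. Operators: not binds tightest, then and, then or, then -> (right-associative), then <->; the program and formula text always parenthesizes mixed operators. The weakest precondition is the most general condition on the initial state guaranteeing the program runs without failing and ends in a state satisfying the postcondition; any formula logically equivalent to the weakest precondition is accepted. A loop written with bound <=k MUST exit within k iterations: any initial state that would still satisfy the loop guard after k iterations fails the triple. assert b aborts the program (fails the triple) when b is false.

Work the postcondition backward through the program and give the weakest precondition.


Working backward. After the program, ((not b) -> t) -> s must hold.
Before t := b and t: ((not b) -> (b and t)) -> s
Then branch requires (s -> ((s -> ((s -> ((s -> ((not s) and (((not b) -> (b and t)) -> s))) and ((not s) -> (((not b) -> (b and t)) -> s)))) and ((not s) -> (((not b) -> (b and t)) -> s)))) and ((not s) -> (((not b) -> (b and t)) -> s)))) and ((not s) -> (((not b) -> (b and t)) -> s)); else branch requires ((not b) -> (b and t)) -> ((not s) -> (not seen)).
Before the if: (s -> ((s -> ((s -> ((s -> ((not s) and (((not b) -> (b and t)) -> s))) and ((not s) -> (((not b) -> (b and t)) -> s)))) and ((not s) -> (((not b) -> (b and t)) -> s)))) and ((not s) -> (((not b) -> (b and t)) -> s)))) and ((not s) -> (((not b) -> (b and t)) -> s))
Before the loop (bound <=4), unroll the exhaustion recursion (WP_0 = exit-now case; WP_j = one more guarded iteration, up to j = 4):
  WP_0: (not c) and (s -> ((s -> ((s -> ((s -> ((not s) and (((not b) -> (b and t)) -> s))) and ((not s) -> (((not b) -> (b and t)) -> s)))) and ((not s) -> (((not b) -> (b and t)) -> s)))) and ((not s) -> (((not b) -> (b and t)) -> s)))) and ((not s) -> (((not b) -> (b and t)) -> s))
  WP_1: (c -> (s and (not c) and (s -> ((s -> ((s -> ((s -> ((not s) and (((not b) -> (b and t)) -> s))) and ((not s) -> (((not b) -> (b and t)) -> s)))) and ((not s) -> (((not b) -> (b and t)) -> s)))) and ((not s) -> (((not b) -> (b and t)) -> s)))) and ((not s) -> (((not b) -> (b and t)) -> s)))) and ((not c) -> ((s -> ((s -> ((s -> ((s -> ((not s) and (((not b) -> (b and t)) -> s))) and ((not s) -> (((not b) -> (b and t)) -> s)))) and ((not s) -> (((not b) -> (b and t)) -> s)))) and ((not s) -> (((not b) -> (b and t)) -> s)))) and ((not s) -> (((not b) -> (b and t)) -> s))))
  WP_2: (c -> (s and (c -> (s and (not c) and (s -> ((s -> ((s -> ((s -> ((not s) and (((not b) -> (b and t)) -> s))) and ((not s) -> (((not b) -> (b and t)) -> s)))) and ((not s) -> (((not b) -> (b and t)) -> s)))) and ((not s) -> (((not b) -> (b and t)) -> s)))) and ((not s) -> (((not b) -> (b and t)) -> s)))) and ((not c) -> ((s -> ((s -> ((s -> ((s -> ((not s) and (((not b) -> (b and t)) -> s))) and ((not s) -> (((not b) -> (b and t)) -> s)))) and ((not s) -> (((not b) -> (b and t)) -> s)))) and ((not s) -> (((not b) -> (b and t)) -> s)))) and ((not s) -> (((not b) -> (b and t)) -> s)))))) and ((not c) -> ((s -> ((s -> ((s -> ((s -> ((not s) and (((not b) -> (b and t)) -> s))) and ((not s) -> (((not b) -> (b and t)) -> s)))) and ((not s) -> (((not b) -> (b and t)) -> s)))) and ((not s) -> (((not b) -> (b and t)) -> s)))) and ((not s) -> (((not b) -> (b and t)) -> s))))
  WP_3: (c -> (s and (c -> (s and (c -> (s and (not c) and (s -> ((s -> ((s -> ((s -> ((not s) and (((not b) -> (b and t)) -> s))) and ((not s) -> (((not b) -> (b and t)) -> s)))) and ((not s) -> (((not b) -> (b and t)) -> s)))) and ((not s) -> (((not b) -> (b and t)) -> s)))) and ((not s) -> (((not b) -> (b and t)) -> s)))) and ((not c) -> ((s -> ((s -> ((s -> ((s -> ((not s) and (((not b) -> (b and t)) -> s))) and ((not s) -> (((not b) -> (b and t)) -> s)))) and ((not s) -> (((not b) -> (b and t)) -> s)))) and ((not s) -> (((not b) -> (b and t)) -> s)))) and ((not s) -> (((not b) -> (b and t)) -> s)))))) and ((not c) -> ((s -> ((s -> ((s -> ((s -> ((not s) and (((not b) -> (b and t)) -> s))) and ((not s) -> (((not b) -> (b and t)) -> s)))) and ((not s) -> (((not b) -> (b and t)) -> s)))) and ((not s) -> (((not b) -> (b and t)) -> s)))) and ((not s) -> (((not b) -> (b and t)) -> s)))))) and ((not c) -> ((s -> ((s -> ((s -> ((s -> ((not s) and (((not b) -> (b and t)) -> s))) and ((not s) -> (((not b) -> (b and t)) -> s)))) and ((not s) -> (((not b) -> (b and t)) -> s)))) and ((not s) -> (((not b) -> (b and t)) -> s)))) and ((not s) -> (((not b) -> (b and t)) -> s))))
  WP_4: (c -> (s and (c -> (s and (c -> (s and (c -> (s and (not c) and (s -> ((s -> ((s -> ((s -> ((not s) and (((not b) -> (b and t)) -> s))) and ((not s) -> (((not b) -> (b and t)) -> s)))) and ((not s) -> (((not b) -> (b and t)) -> s)))) and ((not s) -> (((not b) -> (b and t)) -> s)))) and ((not s) -> (((not b) -> (b and t)) -> s)))) and ((not c) -> ((s -> ((s -> ((s -> ((s -> ((not s) and (((not b) -> (b and t)) -> s))) and ((not s) -> (((not b) -> (b and t)) -> s)))) and ((not s) -> (((not b) -> (b and t)) -> s)))) and ((not s) -> (((not b) -> (b and t)) -> s)))) and ((not s) -> (((not b) -> (b and t)) -> s)))))) and ((not c) -> ((s -> ((s -> ((s -> ((s -> ((not s) and (((not b) -> (b and t)) -> s))) and ((not s) -> (((not b) -> (b and t)) -> s)))) and ((not s) -> (((not b) -> (b and t)) -> s)))) and ((not s) -> (((not b) -> (b and t)) -> s)))) and ((not s) -> (((not b) -> (b and t)) -> s)))))) and ((not c) -> ((s -> ((s -> ((s -> ((s -> ((not s) and (((not b) -> (b and t)) -> s))) and ((not s) -> (((not b) -> (b and t)) -> s)))) and ((not s) -> (((not b) -> (b and t)) -> s)))) and ((not s) -> (((not b) -> (b and t)) -> s)))) and ((not s) -> (((not b) -> (b and t)) -> s)))))) and ((not c) -> ((s -> ((s -> ((s -> ((s -> ((not s) and (((not b) -> (b and t)) -> s))) and ((not s) -> (((not b) -> (b and t)) -> s)))) and ((not s) -> (((not b) -> (b and t)) -> s)))) and ((not s) -> (((not b) -> (b and t)) -> s)))) and ((not s) -> (((not b) -> (b and t)) -> s))))
So before the loop: (c -> (s and (c -> (s and (c -> (s and (c -> (s and (not c) and (s -> ((s -> ((s -> ((s -> ((not s) and (((not b) -> (b and t)) -> s))) and ((not s) -> (((not b) -> (b and t)) -> s)))) and ((not s) -> (((not b) -> (b and t)) -> s)))) and ((not s) -> (((not b) -> (b and t)) -> s)))) and ((not s) -> (((not b) -> (b and t)) -> s)))) and ((not c) -> ((s -> ((s -> ((s -> ((s -> ((not s) and (((not b) -> (b and t)) -> s))) and ((not s) -> (((not b) -> (b and t)) -> s)))) and ((not s) -> (((not b) -> (b and t)) -> s)))) and ((not s) -> (((not b) -> (b and t)) -> s)))) and ((not s) -> (((not b) -> (b and t)) -> s)))))) and ((not c) -> ((s -> ((s -> ((s -> ((s -> ((not s) and (((not b) -> (b and t)) -> s))) and ((not s) -> (((not b) -> (b and t)) -> s)))) and ((not s) -> (((not b) -> (b and t)) -> s)))) and ((not s) -> (((not b) -> (b and t)) -> s)))) and ((not s) -> (((not b) -> (b and t)) -> s)))))) and ((not c) -> ((s -> ((s -> ((s -> ((s -> ((not s) and (((not b) -> (b and t)) -> s))) and ((not s) -> (((not b) -> (b and t)) -> s)))) and ((not s) -> (((not b) -> (b and t)) -> s)))) and ((not s) -> (((not b) -> (b and t)) -> s)))) and ((not s) -> (((not b) -> (b and t)) -> s)))))) and ((not c) -> ((s -> ((s -> ((s -> ((s -> ((not s) and (((not b) -> (b and t)) -> s))) and ((not s) -> (((not b) -> (b and t)) -> s)))) and ((not s) -> (((not b) -> (b and t)) -> s)))) and ((not s) -> (((not b) -> (b and t)) -> s)))) and ((not s) -> (((not b) -> (b and t)) -> s))))
Answer: WP = (c -> (s and (c -> (s and (c -> (s and (c -> (s and (not c) and (s -> ((s -> ((s -> ((s -> ((not s) and (((not b) -> (b and t)) -> s))) and ((not s) -> (((not b) -> (b and t)) -> s)))) and ((not s) -> (((not b) -> (b and t)) -> s)))) and ((not s) -> (((not b) -> (b and t)) -> s)))) and ((not s) -> (((not b) -> (b and t)) -> s)))) and ((not c) -> ((s -> ((s -> ((s -> ((s -> ((not s) and (((not b) -> (b and t)) -> s))) and ((not s) -> (((not b) -> (b and t)) -> s)))) and ((not s) -> (((not b) -> (b and t)) -> s)))) and ((not s) -> (((not b) -> (b and t)) -> s)))) and ((not s) -> (((not b) -> (b and t)) -> s)))))) and ((not c) -> ((s -> ((s -> ((s -> ((s -> ((not s) and (((not b) -> (b and t)) -> s))) and ((not s) -> (((not b) -> (b and t)) -> s)))) and ((not s) -> (((not b) -> (b and t)) -> s)))) and ((not s) -> (((not b) -> (b and t)) -> s)))) and ((not s) -> (((not b) -> (b and t)) -> s)))))) and ((not c) -> ((s -> ((s -> ((s -> ((s -> ((not s) and (((not b) -> (b and t)) -> s))) and ((not s) -> (((not b) -> (b and t)) -> s)))) and ((not s) -> (((not b) -> (b and t)) -> s)))) and ((not s) -> (((not b) -> (b and t)) -> s)))) and ((not s) -> (((not b) -> (b and t)) -> s)))))) and ((not c) -> ((s -> ((s -> ((s -> ((s -> ((not s) and (((not b) -> (b and t)) -> s))) and ((not s) -> (((not b) -> (b and t)) -> s)))) and ((not s) -> (((not b) -> (b and t)) -> s)))) and ((not s) -> (((not b) -> (b and t)) -> s)))) and ((not s) -> (((not b) -> (b and t)) -> s))))


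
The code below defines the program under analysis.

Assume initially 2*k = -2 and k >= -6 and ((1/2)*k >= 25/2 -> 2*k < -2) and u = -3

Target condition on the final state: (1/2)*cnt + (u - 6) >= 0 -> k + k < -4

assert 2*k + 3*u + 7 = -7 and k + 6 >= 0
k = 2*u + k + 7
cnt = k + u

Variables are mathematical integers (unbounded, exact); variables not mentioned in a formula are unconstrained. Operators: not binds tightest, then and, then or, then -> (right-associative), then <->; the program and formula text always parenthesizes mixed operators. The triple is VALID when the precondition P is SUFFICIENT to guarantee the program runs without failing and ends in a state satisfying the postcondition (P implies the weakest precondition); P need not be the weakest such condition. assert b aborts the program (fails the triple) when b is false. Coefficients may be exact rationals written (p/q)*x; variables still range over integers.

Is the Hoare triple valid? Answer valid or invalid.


Working backward. After the program, the postcondition (1/2)*cnt + (u - 6) >= 0 -> k + k < -4 must hold; in canonical form it is (1/2)*cnt + u >= 6 -> 2*k < -4.
Before cnt := k + u: (1/2)*k + (3/2)*u >= 6 -> 2*k < -4
Before k := 2*u + k + 7: (1/2)*k + (5/2)*u >= 5/2 -> 2*k + 4*u < -18
Before assert 2*k + 3*u + 7 = -7 and k + 6 >= 0: 2*k + 3*u = -14 and k >= -6 and ((1/2)*k + (5/2)*u >= 5/2 -> 2*k + 4*u < -18)
The weakest precondition is 2*k + 3*u = -14 and k >= -6 and ((1/2)*k + (5/2)*u >= 5/2 -> 2*k + 4*u < -18).
Check whether 2*k = -2 and k >= -6 and ((1/2)*k >= 25/2 -> 2*k < -2) and u = -3 implies it.
Countermodel: at the initial state k = -1, u = -3, the precondition holds but the weakest precondition fails.
Answer: invalid


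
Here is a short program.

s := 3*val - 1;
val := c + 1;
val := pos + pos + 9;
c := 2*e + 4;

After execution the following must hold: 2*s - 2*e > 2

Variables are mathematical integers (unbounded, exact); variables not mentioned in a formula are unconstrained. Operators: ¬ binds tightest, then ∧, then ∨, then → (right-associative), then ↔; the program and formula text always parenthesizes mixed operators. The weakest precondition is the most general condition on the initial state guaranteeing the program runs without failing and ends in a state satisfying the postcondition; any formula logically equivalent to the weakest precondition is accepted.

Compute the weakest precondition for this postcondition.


Working backward. After the program, the postcondition 2*s - 2*e > 2 must hold; in canonical form it is 2*s > 2*e + 2.
Before c := 2*e + 4: 2*s > 2*e + 2
Before val := pos + pos + 9: 2*s > 2*e + 2
Before val := c + 1: 2*s > 2*e + 2
Before s := 3*val - 1: 6*val > 2*e + 4
Answer: WP = 6*val > 2*e + 4


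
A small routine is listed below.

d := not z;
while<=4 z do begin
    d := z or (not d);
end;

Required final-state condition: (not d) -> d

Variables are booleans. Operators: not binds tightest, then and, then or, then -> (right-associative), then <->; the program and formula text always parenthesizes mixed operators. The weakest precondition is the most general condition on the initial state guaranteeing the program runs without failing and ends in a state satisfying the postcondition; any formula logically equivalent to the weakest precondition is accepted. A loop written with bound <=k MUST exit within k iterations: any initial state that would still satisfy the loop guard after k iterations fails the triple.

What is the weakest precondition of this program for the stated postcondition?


Working backward. After the program, (not d) -> d must hold.
Before the loop (bound <=4), unroll the exhaustion recursion (WP_0 = exit-now case; WP_j = one more guarded iteration, up to j = 4):
  WP_0: (not z) and ((not d) -> d)
  WP_1: (z -> ((not z) and ((not (z or (not d))) -> (z or (not d))))) and ((not z) -> ((not d) -> d))
  WP_2: (z -> ((z -> ((not z) and ((not (z or (not (z or (not d))))) -> (z or (not (z or (not d))))))) and ((not z) -> ((not (z or (not d))) -> (z or (not d)))))) and ((not z) -> ((not d) -> d))
  WP_3: (z -> ((z -> ((z -> ((not z) and ((not (z or (not (z or (not (z or (not d))))))) -> (z or (not (z or (not (z or (not d))))))))) and ((not z) -> ((not (z or (not (z or (not d))))) -> (z or (not (z or (not d)))))))) and ((not z) -> ((not (z or (not d))) -> (z or (not d)))))) and ((not z) -> ((not d) -> d))
  WP_4: (z -> ((z -> ((z -> ((z -> ((not z) and ((not (z or (not (z or (not (z or (not (z or (not d))))))))) -> (z or (not (z or (not (z or (not (z or (not d))))))))))) and ((not z) -> ((not (z or (not (z or (not (z or (not d))))))) -> (z or (not (z or (not (z or (not d)))))))))) and ((not z) -> ((not (z or (not (z or (not d))))) -> (z or (not (z or (not d)))))))) and ((not z) -> ((not (z or (not d))) -> (z or (not d)))))) and ((not z) -> ((not d) -> d))
So before the loop: (z -> ((z -> ((z -> ((z -> ((not z) and ((not (z or (not (z or (not (z or (not (z or (not d))))))))) -> (z or (not (z or (not (z or (not (z or (not d))))))))))) and ((not z) -> ((not (z or (not (z or (not (z or (not d))))))) -> (z or (not (z or (not (z or (not d)))))))))) and ((not z) -> ((not (z or (not (z or (not d))))) -> (z or (not (z or (not d)))))))) and ((not z) -> ((not (z or (not d))) -> (z or (not d)))))) and ((not z) -> ((not d) -> d))
Before d := not z: (z -> ((z -> (z -> ((z -> (not z)) and ((not z) -> ((not z) -> z))))) and ((not z) -> ((not z) -> z)))) and ((not z) -> (z -> (not z)))
Answer: WP = (z -> ((z -> (z -> ((z -> (not z)) and ((not z) -> ((not z) -> z))))) and ((not z) -> ((not z) -> z)))) and ((not z) -> (z -> (not z)))


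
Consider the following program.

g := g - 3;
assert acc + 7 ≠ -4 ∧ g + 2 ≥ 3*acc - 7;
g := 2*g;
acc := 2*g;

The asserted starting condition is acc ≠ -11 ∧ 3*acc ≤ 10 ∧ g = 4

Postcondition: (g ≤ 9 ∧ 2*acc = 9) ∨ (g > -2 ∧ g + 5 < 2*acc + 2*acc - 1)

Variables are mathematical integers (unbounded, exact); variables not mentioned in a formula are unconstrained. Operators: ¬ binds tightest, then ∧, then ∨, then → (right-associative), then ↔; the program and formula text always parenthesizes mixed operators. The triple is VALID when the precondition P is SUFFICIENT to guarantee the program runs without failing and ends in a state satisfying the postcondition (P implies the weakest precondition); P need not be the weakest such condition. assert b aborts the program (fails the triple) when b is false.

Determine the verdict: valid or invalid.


Working backward. After the program, the postcondition (g ≤ 9 ∧ 2*acc = 9) ∨ (g > -2 ∧ g + 5 < 2*acc + 2*acc - 1) must hold; in canonical form it is (g ≤ 9 ∧ 2*acc = 9) ∨ (g > -2 ∧ g < 4*acc - 6).
Before acc := 2*g: (g ≤ 9 ∧ 4*g = 9) ∨ (g > -2 ∧ 7*g > 6)
Before g := 2*g: (2*g ≤ 9 ∧ 8*g = 9) ∨ (2*g > -2 ∧ 14*g > 6)
Before assert acc + 7 ≠ -4 ∧ g + 2 ≥ 3*acc - 7: acc ≠ -11 ∧ g ≥ 3*acc - 9 ∧ ((2*g ≤ 9 ∧ 8*g = 9) ∨ (2*g > -2 ∧ 14*g > 6))
Before g := g - 3: acc ≠ -11 ∧ g ≥ 3*acc - 6 ∧ ((2*g ≤ 15 ∧ 8*g = 33) ∨ (2*g > 4 ∧ 14*g > 48))
The weakest precondition is acc ≠ -11 ∧ g ≥ 3*acc - 6 ∧ ((2*g ≤ 15 ∧ 8*g = 33) ∨ (2*g > 4 ∧ 14*g > 48)).
Check whether acc ≠ -11 ∧ 3*acc ≤ 10 ∧ g = 4 implies it.
Every state satisfying the precondition satisfies the weakest precondition: the implication holds.
Answer: valid


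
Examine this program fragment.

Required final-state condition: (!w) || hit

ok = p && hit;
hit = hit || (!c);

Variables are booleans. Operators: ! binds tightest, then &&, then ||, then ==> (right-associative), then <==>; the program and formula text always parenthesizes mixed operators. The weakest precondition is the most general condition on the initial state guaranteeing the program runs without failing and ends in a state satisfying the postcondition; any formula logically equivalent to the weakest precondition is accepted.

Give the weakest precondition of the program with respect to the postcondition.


Working backward. After the program, (!w) || hit must hold.
Before hit := hit || (!c): (!w) || hit || (!c)
Before ok := p && hit: (!w) || hit || (!c)
Answer: WP = (!w) || hit || (!c)


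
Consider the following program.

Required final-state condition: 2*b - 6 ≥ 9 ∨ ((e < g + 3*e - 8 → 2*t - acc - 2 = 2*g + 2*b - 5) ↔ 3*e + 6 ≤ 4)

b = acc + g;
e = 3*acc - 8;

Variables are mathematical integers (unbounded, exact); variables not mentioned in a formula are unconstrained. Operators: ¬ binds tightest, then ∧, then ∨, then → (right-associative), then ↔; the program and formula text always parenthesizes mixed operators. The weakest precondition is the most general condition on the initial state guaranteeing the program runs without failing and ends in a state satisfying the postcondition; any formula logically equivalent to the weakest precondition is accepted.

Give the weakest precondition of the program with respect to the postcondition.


Working backward. After the program, the postcondition 2*b - 6 ≥ 9 ∨ ((e < g + 3*e - 8 → 2*t - acc - 2 = 2*g + 2*b - 5) ↔ 3*e + 6 ≤ 4) must hold; in canonical form it is 2*b ≥ 15 ∨ ((2*e + g > 8 → 2*t = acc + 2*b + 2*g - 3) ↔ 3*e ≤ -2).
Before e := 3*acc - 8: 2*b ≥ 15 ∨ ((6*acc + g > 24 → 2*t = acc + 2*b + 2*g - 3) ↔ 9*acc ≤ 22)
Before b := acc + g: 2*acc + 2*g ≥ 15 ∨ ((6*acc + g > 24 → 2*t = 3*acc + 4*g - 3) ↔ 9*acc ≤ 22)
Answer: WP = 2*acc + 2*g ≥ 15 ∨ ((6*acc + g > 24 → 2*t = 3*acc + 4*g - 3) ↔ 9*acc ≤ 22)


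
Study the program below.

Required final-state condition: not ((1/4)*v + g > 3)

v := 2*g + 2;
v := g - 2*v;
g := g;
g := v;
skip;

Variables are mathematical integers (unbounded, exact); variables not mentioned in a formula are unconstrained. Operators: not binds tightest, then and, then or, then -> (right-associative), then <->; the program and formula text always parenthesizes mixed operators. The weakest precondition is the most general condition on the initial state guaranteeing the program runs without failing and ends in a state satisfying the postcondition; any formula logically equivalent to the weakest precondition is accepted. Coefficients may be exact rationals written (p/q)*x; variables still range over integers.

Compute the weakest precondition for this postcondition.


Working backward. After the program, the postcondition not ((1/4)*v + g > 3) must hold; in canonical form it is not (g + (1/4)*v > 3).
Before skip: not (g + (1/4)*v > 3)
Before g := v: not ((5/4)*v > 3)
Before g := g: not ((5/4)*v > 3)
Before v := g - 2*v: not ((5/4)*g > (5/2)*v + 3)
Before v := 2*g + 2: not ((15/4)*g < -8)
Answer: WP = not ((15/4)*g < -8)


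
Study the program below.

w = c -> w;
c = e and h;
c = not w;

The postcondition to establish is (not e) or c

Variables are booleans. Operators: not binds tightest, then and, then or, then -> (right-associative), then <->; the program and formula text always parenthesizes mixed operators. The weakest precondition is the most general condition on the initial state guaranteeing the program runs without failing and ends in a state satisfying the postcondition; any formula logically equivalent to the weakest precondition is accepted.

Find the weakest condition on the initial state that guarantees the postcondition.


Working backward. After the program, (not e) or c must hold.
Before c := not w: (not e) or (not w)
Before c := e and h: (not e) or (not w)
Before w := c -> w: (not e) or (not (c -> w))
Answer: WP = (not e) or (not (c -> w))


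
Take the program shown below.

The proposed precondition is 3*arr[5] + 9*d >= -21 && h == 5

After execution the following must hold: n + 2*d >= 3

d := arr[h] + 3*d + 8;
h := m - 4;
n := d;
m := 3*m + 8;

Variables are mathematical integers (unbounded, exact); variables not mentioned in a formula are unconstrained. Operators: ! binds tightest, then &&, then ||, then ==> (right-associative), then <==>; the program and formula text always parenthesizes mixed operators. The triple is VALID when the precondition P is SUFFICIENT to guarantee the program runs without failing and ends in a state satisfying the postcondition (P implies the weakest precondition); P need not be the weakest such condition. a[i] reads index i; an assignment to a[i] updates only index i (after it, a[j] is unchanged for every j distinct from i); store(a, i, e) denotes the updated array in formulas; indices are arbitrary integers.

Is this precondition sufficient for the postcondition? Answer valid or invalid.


Working backward. After the program, the postcondition n + 2*d >= 3 must hold; in canonical form it is 2*d + n >= 3.
Before m := 3*m + 8: 2*d + n >= 3
Before n := d: 3*d >= 3
Before h := m - 4: 3*d >= 3
Before d := arr[h] + 3*d + 8: 3*arr[h] + 9*d >= -21
The weakest precondition is 3*arr[h] + 9*d >= -21.
Check whether 3*arr[5] + 9*d >= -21 && h == 5 implies it.
Every state satisfying the precondition satisfies the weakest precondition: the implication holds.
Answer: valid


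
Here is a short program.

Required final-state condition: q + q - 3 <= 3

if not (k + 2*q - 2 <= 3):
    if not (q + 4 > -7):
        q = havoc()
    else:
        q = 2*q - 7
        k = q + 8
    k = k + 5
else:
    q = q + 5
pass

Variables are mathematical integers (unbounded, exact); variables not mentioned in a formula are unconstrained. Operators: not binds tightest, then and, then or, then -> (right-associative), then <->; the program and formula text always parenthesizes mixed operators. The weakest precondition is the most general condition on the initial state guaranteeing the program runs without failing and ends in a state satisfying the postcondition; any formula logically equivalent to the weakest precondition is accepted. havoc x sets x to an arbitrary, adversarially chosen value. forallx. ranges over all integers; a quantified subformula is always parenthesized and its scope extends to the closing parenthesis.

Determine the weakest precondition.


Working backward. After the program, the postcondition q + q - 3 <= 3 must hold; in canonical form it is 2*q <= 6.
Before skip: 2*q <= 6
Then branch requires ((not (q > -11)) -> (forall q_1. 2*q_1 <= 6)) and (q > -11 -> 4*q <= 20); else branch requires 2*q <= -4.
Before the if: ((not (k + 2*q <= 5)) -> (((not (q > -11)) -> (forall q_1. 2*q_1 <= 6)) and (q > -11 -> 4*q <= 20))) and (k + 2*q <= 5 -> 2*q <= -4)
Answer: WP = ((not (k + 2*q <= 5)) -> (((not (q > -11)) -> (forall q_1. 2*q_1 <= 6)) and (q > -11 -> 4*q <= 20))) and (k + 2*q <= 5 -> 2*q <= -4)


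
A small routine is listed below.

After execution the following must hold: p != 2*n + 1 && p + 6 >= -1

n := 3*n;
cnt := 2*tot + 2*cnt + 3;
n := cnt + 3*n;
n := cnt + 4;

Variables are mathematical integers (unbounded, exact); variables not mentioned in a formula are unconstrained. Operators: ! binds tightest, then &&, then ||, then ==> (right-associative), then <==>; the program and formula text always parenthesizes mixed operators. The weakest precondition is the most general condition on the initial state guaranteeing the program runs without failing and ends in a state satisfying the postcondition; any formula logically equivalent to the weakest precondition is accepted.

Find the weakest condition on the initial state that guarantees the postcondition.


Working backward. After the program, the postcondition p != 2*n + 1 && p + 6 >= -1 must hold; in canonical form it is p != 2*n + 1 && p >= -7.
Before n := cnt + 4: p != 2*cnt + 9 && p >= -7
Before n := cnt + 3*n: p != 2*cnt + 9 && p >= -7
Before cnt := 2*tot + 2*cnt + 3: p != 4*cnt + 4*tot + 15 && p >= -7
Before n := 3*n: p != 4*cnt + 4*tot + 15 && p >= -7
Answer: WP = p != 4*cnt + 4*tot + 15 && p >= -7


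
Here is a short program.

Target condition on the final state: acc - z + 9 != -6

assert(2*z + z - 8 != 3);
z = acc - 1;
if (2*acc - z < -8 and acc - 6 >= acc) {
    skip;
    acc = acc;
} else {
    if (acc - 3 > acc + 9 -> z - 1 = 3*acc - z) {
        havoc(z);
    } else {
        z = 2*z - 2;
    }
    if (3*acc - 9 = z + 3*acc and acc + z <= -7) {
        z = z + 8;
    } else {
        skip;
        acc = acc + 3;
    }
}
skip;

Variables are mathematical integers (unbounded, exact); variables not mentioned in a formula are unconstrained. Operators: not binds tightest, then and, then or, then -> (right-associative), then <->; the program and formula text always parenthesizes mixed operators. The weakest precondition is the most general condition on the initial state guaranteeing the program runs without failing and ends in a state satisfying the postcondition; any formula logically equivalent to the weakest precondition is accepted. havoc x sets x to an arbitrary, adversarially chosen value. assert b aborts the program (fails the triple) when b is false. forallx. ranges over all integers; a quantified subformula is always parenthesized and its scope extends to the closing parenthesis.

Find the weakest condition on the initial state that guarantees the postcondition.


Working backward. After the program, the postcondition acc - z + 9 != -6 must hold; in canonical form it is acc != z - 15.
Before skip: acc != z - 15
Then branch requires acc != z - 15; else branch requires forall z_1. (((z_1 = -9 and acc + z_1 <= -7) -> acc != z_1 - 7) and ((not (z_1 = -9 and acc + z_1 <= -7)) -> acc != z_1 - 18)).
Before the if: forall z_1. (((z_1 = -9 and acc + z_1 <= -7) -> acc != z_1 - 7) and ((not (z_1 = -9 and acc + z_1 <= -7)) -> acc != z_1 - 18))
Before z := acc - 1: forall z_1. (((z_1 = -9 and acc + z_1 <= -7) -> acc != z_1 - 7) and ((not (z_1 = -9 and acc + z_1 <= -7)) -> acc != z_1 - 18))
Before assert 2*z + z - 8 != 3: 3*z != 11 and (forall z_1. (((z_1 = -9 and acc + z_1 <= -7) -> acc != z_1 - 7) and ((not (z_1 = -9 and acc + z_1 <= -7)) -> acc != z_1 - 18)))
Answer: WP = 3*z != 11 and (forall z_1. (((z_1 = -9 and acc + z_1 <= -7) -> acc != z_1 - 7) and ((not (z_1 = -9 and acc + z_1 <= -7)) -> acc != z_1 - 18)))
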